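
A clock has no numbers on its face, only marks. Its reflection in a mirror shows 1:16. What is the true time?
Reflection across the vertical (12-6) axis maps a hand at angle A degrees to (360 - A) degrees, which sends a reading of T minutes past 12:00 to (720 - T) minutes past 12:00.
Mirror reads 1:16 = 76 minutes past 12:00.
Actual time: (720 - 76) mod 720 = 644 minutes = 10:44.

Final answer: 10:44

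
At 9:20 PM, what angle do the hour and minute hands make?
Hour hand position: 9 x 30 + 20 x 0.5 = 280 degrees
Minute hand position: 20 x 6 = 120 degrees
Difference: |280 - 120| = 160 degrees
The angle between the hands is 160 degrees

Final answer: 160 degrees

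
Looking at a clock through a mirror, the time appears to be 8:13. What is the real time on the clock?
Reflection across the vertical (12-6) axis maps a hand at angle A degrees to (360 - A) degrees, which sends a reading of T minutes past 12:00 to (720 - T) minutes past 12:00.
Mirror reads 8:13 = 493 minutes past 12:00.
Actual time: (720 - 493) mod 720 = 227 minutes = 3:47.

Final answer: 3:47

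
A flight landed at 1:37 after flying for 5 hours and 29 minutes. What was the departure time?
Starting time: 1:37 = 97 total minutes past 12:00
Subtracting: 5 hours and 29 minutes = 329 minutes
97 - 329 = -232 (negative, add 12 hours = 720) = 488 minutes
= 8 hours and 8 minutes past 12:00 = 8:08

Final answer: 8:08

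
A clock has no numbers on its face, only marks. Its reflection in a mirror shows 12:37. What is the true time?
Reflection across the vertical (12-6) axis maps a hand at angle A degrees to (360 - A) degrees, which sends a reading of T minutes past 12:00 to (720 - T) minutes past 12:00.
Mirror reads 12:37 = 37 minutes past 12:00.
Actual time: (720 - 37) mod 720 = 683 minutes = 11:23.

Final answer: 11:23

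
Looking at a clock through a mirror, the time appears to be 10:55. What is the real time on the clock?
Reflection across the vertical (12-6) axis maps a hand at angle A degrees to (360 - A) degrees, which sends a reading of T minutes past 12:00 to (720 - T) minutes past 12:00.
Mirror reads 10:55 = 655 minutes past 12:00.
Actual time: (720 - 655) mod 720 = 65 minutes = 1:05.

Final answer: 1:05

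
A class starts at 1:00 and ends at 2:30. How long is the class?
From 1:00 to 2:30:
(2 x 60 + 30) - (1 x 60 + 0) = 150 - 60 = 90 minutes
= 1 hour and 30 minutes

Final answer: 1 hour and 30 minutes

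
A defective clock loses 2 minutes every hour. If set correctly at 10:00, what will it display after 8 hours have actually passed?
For every 60 true minutes, the faulty clock advances 60 - 2 = 58 minutes.
True elapsed: 8 hours = 480 minutes.
Faulty clock advances: 480 x 58/60 = 464 minutes (drift: 16 minutes behind).
Shown time: 10:00 + 464 minutes = 5:44.

Final answer: 5:44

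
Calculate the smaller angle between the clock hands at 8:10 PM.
Hour hand position: 8 x 30 + 10 x 0.5 = 245 degrees
Minute hand position: 10 x 6 = 60 degrees
Difference: |245 - 60| = 185 degrees
Since 185 > 180, the smaller angle is 360 - 185 = 175 degrees

Final answer: 175 degrees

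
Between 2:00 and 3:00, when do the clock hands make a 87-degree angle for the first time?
At t minutes past 2:00, the hour hand is at 30 x 2 + 0.5t degrees and the minute hand is at 6t degrees.
The smaller angle between them is 87 degrees when |30H - 5.5t| = 87 or |30H - 5.5t| = 273.
With H = 2, solve 30 x 2 - 5.5t = +/- target for each target:
  t = (30 x 2 - 87) / 5.5 = -4.91 (outside (0, 60))
  t = (30 x 2 + 87) / 5.5 = 26.73
  t = (30 x 2 - 273) / 5.5 = -38.73 (outside (0, 60))
  t = (30 x 2 + 273) / 5.5 = 60.55 (outside (0, 60))
Valid solutions in (0, 60): {26.73} minutes.
The first occurrence is t = 26.73 minutes.
The hands form a 87-degree angle at 26.73 minutes past 2:00.

Final answer: 26.73 minutes past 2:00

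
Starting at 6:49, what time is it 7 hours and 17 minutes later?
Starting time: 6:49
Adding 17 minutes to 49 minutes: 49 + 17 = 66 minutes = 1 hour and 6 minutes
Adding 7 hours: 6 + 7 + 1 (carry) = 14 - 12 = 2
Final time: 2:06

Final answer: 2:06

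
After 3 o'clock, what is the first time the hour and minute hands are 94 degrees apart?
At t minutes past 3:00, the hour hand is at 30 x 3 + 0.5t degrees and the minute hand is at 6t degrees.
The smaller angle between them is 94 degrees when |30H - 5.5t| = 94 or |30H - 5.5t| = 266.
With H = 3, solve 30 x 3 - 5.5t = +/- target for each target:
  t = (30 x 3 - 94) / 5.5 = -0.73 (outside (0, 60))
  t = (30 x 3 + 94) / 5.5 = 33.45
  t = (30 x 3 - 266) / 5.5 = -32 (outside (0, 60))
  t = (30 x 3 + 266) / 5.5 = 64.73 (outside (0, 60))
Valid solutions in (0, 60): {33.45} minutes.
The first occurrence is t = 33.45 minutes.
The hands form a 94-degree angle at 33.45 minutes past 3:00.

Final answer: 33.45 minutes past 3:00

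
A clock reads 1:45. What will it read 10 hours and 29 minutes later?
Starting time: 1:45
Adding 29 minutes to 45 minutes: 45 + 29 = 74 minutes = 1 hour and 14 minutes
Adding 10 hours: 1 + 10 + 1 (carry) = 12
Final time: 12:14

Final answer: 12:14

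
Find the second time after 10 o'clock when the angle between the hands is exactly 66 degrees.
At t minutes past 10:00, the hour hand is at 30 x 10 + 0.5t degrees and the minute hand is at 6t degrees.
The smaller angle between them is 66 degrees when |30H - 5.5t| = 66 or |30H - 5.5t| = 294.
With H = 10, solve 30 x 10 - 5.5t = +/- target for each target:
  t = (30 x 10 - 66) / 5.5 = 42.55
  t = (30 x 10 + 66) / 5.5 = 66.55 (outside (0, 60))
  t = (30 x 10 - 294) / 5.5 = 1.09
  t = (30 x 10 + 294) / 5.5 = 108 (outside (0, 60))
Valid solutions in (0, 60): {1.09, 42.55} minutes.
The second occurrence is t = 42.55 minutes.
The hands form a 66-degree angle at 42.55 minutes past 10:00.

Final answer: 42.55 minutes past 10:00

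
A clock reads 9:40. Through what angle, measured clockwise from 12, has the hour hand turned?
The hour hand moves 30 degrees per hour and 0.5 degrees per minute.
At 9:40: (9) x 30 + 40 x 0.5 = 270 + 20 = 290 degrees

Final answer: 290 degrees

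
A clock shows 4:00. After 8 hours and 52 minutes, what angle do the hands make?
First find the time 8 hours and 52 minutes after 4:00.
Total minutes: 4 x 60 + 0 + 8 x 60 + 52 = 772.
772 mod 720 = 52 minutes = 12:52.
Now compute the angle at 12:52:
Hour hand: 0 x 30 + 52 x 0.5 = 26 degrees
Minute hand: 52 x 6 = 312 degrees
Difference: |26 - 312| = 286 degrees
Smaller angle: 360 - 286 = 74 degrees

Final answer: 74 degrees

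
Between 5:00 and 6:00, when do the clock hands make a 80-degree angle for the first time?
At t minutes past 5:00, the hour hand is at 30 x 5 + 0.5t degrees and the minute hand is at 6t degrees.
The smaller angle between them is 80 degrees when |30H - 5.5t| = 80 or |30H - 5.5t| = 280.
With H = 5, solve 30 x 5 - 5.5t = +/- target for each target:
  t = (30 x 5 - 80) / 5.5 = 12.73
  t = (30 x 5 + 80) / 5.5 = 41.82
  t = (30 x 5 - 280) / 5.5 = -23.64 (outside (0, 60))
  t = (30 x 5 + 280) / 5.5 = 78.18 (outside (0, 60))
Valid solutions in (0, 60): {12.73, 41.82} minutes.
The first occurrence is t = 12.73 minutes.
The hands form a 80-degree angle at 12.73 minutes past 5:00.

Final answer: 12.73 minutes past 5:00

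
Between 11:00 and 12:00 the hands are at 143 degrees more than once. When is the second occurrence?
At t minutes past 11:00, the hour hand is at 30 x 11 + 0.5t degrees and the minute hand is at 6t degrees.
The smaller angle between them is 143 degrees when |30H - 5.5t| = 143 or |30H - 5.5t| = 217.
With H = 11, solve 30 x 11 - 5.5t = +/- target for each target:
  t = (30 x 11 - 143) / 5.5 = 34
  t = (30 x 11 + 143) / 5.5 = 86 (outside (0, 60))
  t = (30 x 11 - 217) / 5.5 = 20.55
  t = (30 x 11 + 217) / 5.5 = 99.45 (outside (0, 60))
Valid solutions in (0, 60): {20.55, 34} minutes.
The second occurrence is t = 34 minutes.
The hands form a 143-degree angle at 34 minutes past 11:00.

Final answer: 34 minutes past 11:00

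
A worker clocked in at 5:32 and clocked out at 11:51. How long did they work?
From 5:32 to 11:51:
(11 x 60 + 51) - (5 x 60 + 32) = 711 - 332 = 379 minutes
= 6 hours and 19 minutes

Final answer: 6 hours and 19 minutes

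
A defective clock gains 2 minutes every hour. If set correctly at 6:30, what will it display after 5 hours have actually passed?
For every 60 true minutes, the faulty clock advances 60 + 2 = 62 minutes.
True elapsed: 5 hours = 300 minutes.
Faulty clock advances: 300 x 62/60 = 310 minutes (drift: 10 minutes ahead).
Shown time: 6:30 + 310 minutes = 11:40.

Final answer: 11:40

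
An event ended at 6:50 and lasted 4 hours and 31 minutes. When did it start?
Starting time: 6:50 = 410 total minutes past 12:00
Subtracting: 4 hours and 31 minutes = 271 minutes
410 - 271 = 139 minutes
= 2 hours and 19 minutes past 12:00 = 2:19

Final answer: 2:19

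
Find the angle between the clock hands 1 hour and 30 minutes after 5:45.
First find the time 1 hour and 30 minutes after 5:45.
Total minutes: 5 x 60 + 45 + 1 x 60 + 30 = 435.
435 mod 720 = 435 minutes = 7:15.
Now compute the angle at 7:15:
Hour hand: 7 x 30 + 15 x 0.5 = 217.5 degrees
Minute hand: 15 x 6 = 90 degrees
Difference: |217.5 - 90| = 127.5 degrees
The angle is 127.5 degrees

Final answer: 127.5 degrees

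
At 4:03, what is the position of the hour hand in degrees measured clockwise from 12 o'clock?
The hour hand moves 30 degrees per hour and 0.5 degrees per minute.
At 4:03: (4) x 30 + 3 x 0.5 = 120 + 1.5 = 121.5 degrees

Final answer: 121.5 degrees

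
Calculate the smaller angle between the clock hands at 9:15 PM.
Hour hand position: 9 x 30 + 15 x 0.5 = 277.5 degrees
Minute hand position: 15 x 6 = 90 degrees
Difference: |277.5 - 90| = 187.5 degrees
Since 187.5 > 180, the smaller angle is 360 - 187.5 = 172.5 degrees

Final answer: 172.5 degrees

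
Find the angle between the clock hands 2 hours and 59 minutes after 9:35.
First find the time 2 hours and 59 minutes after 9:35.
Total minutes: 9 x 60 + 35 + 2 x 60 + 59 = 754.
754 mod 720 = 34 minutes = 12:34.
Now compute the angle at 12:34:
Hour hand: 0 x 30 + 34 x 0.5 = 17 degrees
Minute hand: 34 x 6 = 204 degrees
Difference: |17 - 204| = 187 degrees
Smaller angle: 360 - 187 = 173 degrees

Final answer: 173 degrees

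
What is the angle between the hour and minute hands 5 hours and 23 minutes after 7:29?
First find the time 5 hours and 23 minutes after 7:29.
Total minutes: 7 x 60 + 29 + 5 x 60 + 23 = 772.
772 mod 720 = 52 minutes = 12:52.
Now compute the angle at 12:52:
Hour hand: 0 x 30 + 52 x 0.5 = 26 degrees
Minute hand: 52 x 6 = 312 degrees
Difference: |26 - 312| = 286 degrees
Smaller angle: 360 - 286 = 74 degrees

Final answer: 74 degrees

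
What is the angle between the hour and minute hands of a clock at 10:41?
Hour hand position: 10 x 30 + 41 x 0.5 = 320.5 degrees
Minute hand position: 41 x 6 = 246 degrees
Difference: |320.5 - 246| = 74.5 degrees
The angle between the hands is 74.5 degrees

Final answer: 74.5 degrees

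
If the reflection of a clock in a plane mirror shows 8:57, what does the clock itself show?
Reflection across the vertical (12-6) axis maps a hand at angle A degrees to (360 - A) degrees, which sends a reading of T minutes past 12:00 to (720 - T) minutes past 12:00.
Mirror reads 8:57 = 537 minutes past 12:00.
Actual time: (720 - 537) mod 720 = 183 minutes = 3:03.

Final answer: 3:03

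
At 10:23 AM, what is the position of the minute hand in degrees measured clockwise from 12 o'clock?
The minute hand moves 6 degrees per minute.
At 10:23: 23 x 6 = 138 degrees

Final answer: 138 degrees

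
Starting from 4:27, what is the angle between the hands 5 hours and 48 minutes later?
First find the time 5 hours and 48 minutes after 4:27.
Total minutes: 4 x 60 + 27 + 5 x 60 + 48 = 615.
615 mod 720 = 615 minutes = 10:15.
Now compute the angle at 10:15:
Hour hand: 10 x 30 + 15 x 0.5 = 307.5 degrees
Minute hand: 15 x 6 = 90 degrees
Difference: |307.5 - 90| = 217.5 degrees
Smaller angle: 360 - 217.5 = 142.5 degrees

Final answer: 142.5 degrees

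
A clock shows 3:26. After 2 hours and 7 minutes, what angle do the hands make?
First find the time 2 hours and 7 minutes after 3:26.
Total minutes: 3 x 60 + 26 + 2 x 60 + 7 = 333.
333 mod 720 = 333 minutes = 5:33.
Now compute the angle at 5:33:
Hour hand: 5 x 30 + 33 x 0.5 = 166.5 degrees
Minute hand: 33 x 6 = 198 degrees
Difference: |166.5 - 198| = 31.5 degrees
The angle is 31.5 degrees

Final answer: 31.5 degrees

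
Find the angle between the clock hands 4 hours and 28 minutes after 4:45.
First find the time 4 hours and 28 minutes after 4:45.
Total minutes: 4 x 60 + 45 + 4 x 60 + 28 = 553.
553 mod 720 = 553 minutes = 9:13.
Now compute the angle at 9:13:
Hour hand: 9 x 30 + 13 x 0.5 = 276.5 degrees
Minute hand: 13 x 6 = 78 degrees
Difference: |276.5 - 78| = 198.5 degrees
Smaller angle: 360 - 198.5 = 161.5 degrees

Final answer: 161.5 degrees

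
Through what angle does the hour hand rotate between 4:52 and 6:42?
The hour hand moves 0.5 degrees per minute.
Time elapsed: 6:42 - 4:52 = 110 minutes
Angular displacement: 110 x 0.5 = 55 degrees

Final answer: 55 degrees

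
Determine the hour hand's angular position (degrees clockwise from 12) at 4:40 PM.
The hour hand moves 30 degrees per hour and 0.5 degrees per minute.
At 4:40: (4) x 30 + 40 x 0.5 = 120 + 20 = 140 degrees

Final answer: 140 degrees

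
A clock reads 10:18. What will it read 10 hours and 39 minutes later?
Starting time: 10:18
Adding 39 minutes to 18 minutes: 18 + 39 = 57 minutes
Adding 10 hours: 10 + 10 = 20 - 12 = 8
Final time: 8:57

Final answer: 8:57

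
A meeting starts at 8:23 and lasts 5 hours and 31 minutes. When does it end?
Starting time: 8:23
Adding 31 minutes to 23 minutes: 23 + 31 = 54 minutes
Adding 5 hours: 8 + 5 = 13 - 12 = 1
Final time: 1:54

Final answer: 1:54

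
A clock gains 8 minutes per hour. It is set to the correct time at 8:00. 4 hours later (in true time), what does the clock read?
For every 60 true minutes, the faulty clock advances 60 + 8 = 68 minutes.
True elapsed: 4 hours = 240 minutes.
Faulty clock advances: 240 x 68/60 = 272 minutes (drift: 32 minutes ahead).
Shown time: 8:00 + 272 minutes = 12:32.

Final answer: 12:32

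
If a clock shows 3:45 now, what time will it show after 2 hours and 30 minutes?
Starting time: 3:45
Adding 30 minutes to 45 minutes: 45 + 30 = 75 minutes = 1 hour and 15 minutes
Adding 2 hours: 3 + 2 + 1 (carry) = 6
Final time: 6:15

Final answer: 6:15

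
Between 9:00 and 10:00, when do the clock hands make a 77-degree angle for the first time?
At t minutes past 9:00, the hour hand is at 30 x 9 + 0.5t degrees and the minute hand is at 6t degrees.
The smaller angle between them is 77 degrees when |30H - 5.5t| = 77 or |30H - 5.5t| = 283.
With H = 9, solve 30 x 9 - 5.5t = +/- target for each target:
  t = (30 x 9 - 77) / 5.5 = 35.09
  t = (30 x 9 + 77) / 5.5 = 63.09 (outside (0, 60))
  t = (30 x 9 - 283) / 5.5 = -2.36 (outside (0, 60))
  t = (30 x 9 + 283) / 5.5 = 100.55 (outside (0, 60))
Valid solutions in (0, 60): {35.09} minutes.
The first occurrence is t = 35.09 minutes.
The hands form a 77-degree angle at 35.09 minutes past 9:00.

Final answer: 35.09 minutes past 9:00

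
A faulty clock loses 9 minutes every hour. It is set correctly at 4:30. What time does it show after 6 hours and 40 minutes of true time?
For every 60 true minutes, the faulty clock advances 60 - 9 = 51 minutes.
True elapsed: 6 hours and 40 minutes = 400 minutes.
Faulty clock advances: 400 x 51/60 = 340 minutes (drift: 60 minutes behind).
Shown time: 4:30 + 340 minutes = 10:10.

Final answer: 10:10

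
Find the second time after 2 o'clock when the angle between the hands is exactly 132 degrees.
At t minutes past 2:00, the hour hand is at 30 x 2 + 0.5t degrees and the minute hand is at 6t degrees.
The smaller angle between them is 132 degrees when |30H - 5.5t| = 132 or |30H - 5.5t| = 228.
With H = 2, solve 30 x 2 - 5.5t = +/- target for each target:
  t = (30 x 2 - 132) / 5.5 = -13.09 (outside (0, 60))
  t = (30 x 2 + 132) / 5.5 = 34.91
  t = (30 x 2 - 228) / 5.5 = -30.55 (outside (0, 60))
  t = (30 x 2 + 228) / 5.5 = 52.36
Valid solutions in (0, 60): {34.91, 52.36} minutes.
The second occurrence is t = 52.36 minutes.
The hands form a 132-degree angle at 52.36 minutes past 2:00.

Final answer: 52.36 minutes past 2:00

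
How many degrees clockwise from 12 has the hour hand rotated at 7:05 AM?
The hour hand moves 30 degrees per hour and 0.5 degrees per minute.
At 7:05: (7) x 30 + 5 x 0.5 = 210 + 2.5 = 212.5 degrees

Final answer: 212.5 degrees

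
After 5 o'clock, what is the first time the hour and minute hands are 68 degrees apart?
At t minutes past 5:00, the hour hand is at 30 x 5 + 0.5t degrees and the minute hand is at 6t degrees.
The smaller angle between them is 68 degrees when |30H - 5.5t| = 68 or |30H - 5.5t| = 292.
With H = 5, solve 30 x 5 - 5.5t = +/- target for each target:
  t = (30 x 5 - 68) / 5.5 = 14.91
  t = (30 x 5 + 68) / 5.5 = 39.64
  t = (30 x 5 - 292) / 5.5 = -25.82 (outside (0, 60))
  t = (30 x 5 + 292) / 5.5 = 80.36 (outside (0, 60))
Valid solutions in (0, 60): {14.91, 39.64} minutes.
The first occurrence is t = 14.91 minutes.
The hands form a 68-degree angle at 14.91 minutes past 5:00.

Final answer: 14.91 minutes past 5:00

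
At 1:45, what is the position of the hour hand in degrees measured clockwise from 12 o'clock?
The hour hand moves 30 degrees per hour and 0.5 degrees per minute.
At 1:45: (1) x 30 + 45 x 0.5 = 30 + 22.5 = 52.5 degrees

Final answer: 52.5 degrees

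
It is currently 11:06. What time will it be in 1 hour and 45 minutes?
Starting time: 11:06
Adding 45 minutes to 6 minutes: 6 + 45 = 51 minutes
Adding 1 hour: 11 + 1 = 12
Final time: 12:51

Final answer: 12:51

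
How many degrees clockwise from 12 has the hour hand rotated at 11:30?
The hour hand moves 30 degrees per hour and 0.5 degrees per minute.
At 11:30: (11) x 30 + 30 x 0.5 = 330 + 15 = 345 degrees

Final answer: 345 degrees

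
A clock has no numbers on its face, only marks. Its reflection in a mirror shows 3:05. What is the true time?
Reflection across the vertical (12-6) axis maps a hand at angle A degrees to (360 - A) degrees, which sends a reading of T minutes past 12:00 to (720 - T) minutes past 12:00.
Mirror reads 3:05 = 185 minutes past 12:00.
Actual time: (720 - 185) mod 720 = 535 minutes = 8:55.

Final answer: 8:55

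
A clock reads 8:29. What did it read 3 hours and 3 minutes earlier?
Starting time: 8:29 = 509 total minutes past 12:00
Subtracting: 3 hours and 3 minutes = 183 minutes
509 - 183 = 326 minutes
= 5 hours and 26 minutes past 12:00 = 5:26

Final answer: 5:26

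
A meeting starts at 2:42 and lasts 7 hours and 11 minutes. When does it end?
Starting time: 2:42
Adding 11 minutes to 42 minutes: 42 + 11 = 53 minutes
Adding 7 hours: 2 + 7 = 9
Final time: 9:53

Final answer: 9:53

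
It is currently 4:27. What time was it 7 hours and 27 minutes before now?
Starting time: 4:27 = 267 total minutes past 12:00
Subtracting: 7 hours and 27 minutes = 447 minutes
267 - 447 = -180 (negative, add 12 hours = 720) = 540 minutes
= 9 hours past 12:00 = 9:00

Final answer: 9:00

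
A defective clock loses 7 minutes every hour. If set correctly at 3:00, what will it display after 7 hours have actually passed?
For every 60 true minutes, the faulty clock advances 60 - 7 = 53 minutes.
True elapsed: 7 hours = 420 minutes.
Faulty clock advances: 420 x 53/60 = 371 minutes (drift: 49 minutes behind).
Shown time: 3:00 + 371 minutes = 9:11.

Final answer: 9:11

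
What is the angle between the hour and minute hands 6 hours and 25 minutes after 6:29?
First find the time 6 hours and 25 minutes after 6:29.
Total minutes: 6 x 60 + 29 + 6 x 60 + 25 = 774.
774 mod 720 = 54 minutes = 12:54.
Now compute the angle at 12:54:
Hour hand: 0 x 30 + 54 x 0.5 = 27 degrees
Minute hand: 54 x 6 = 324 degrees
Difference: |27 - 324| = 297 degrees
Smaller angle: 360 - 297 = 63 degrees

Final answer: 63 degrees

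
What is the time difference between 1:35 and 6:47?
From 1:35 to 6:47:
(6 x 60 + 47) - (1 x 60 + 35) = 407 - 95 = 312 minutes
= 5 hours and 12 minutes

Final answer: 5 hours and 12 minutes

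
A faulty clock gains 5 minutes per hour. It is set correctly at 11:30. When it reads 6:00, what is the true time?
For every 60 true minutes, the faulty clock advances 65 minutes, so 1 faulty-clock minute corresponds to 60/65 true minutes.
From 11:30 to 6:00 on the faulty dial is 390 minutes.
True elapsed: 390 x 60/65 = 360 minutes = 6 hours.
True time: 11:30 + 6 hours = 5:30.

Final answer: 5:30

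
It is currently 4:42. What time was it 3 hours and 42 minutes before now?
Starting time: 4:42 = 282 total minutes past 12:00
Subtracting: 3 hours and 42 minutes = 222 minutes
282 - 222 = 60 minutes
= 1 hour past 12:00 = 1:00

Final answer: 1:00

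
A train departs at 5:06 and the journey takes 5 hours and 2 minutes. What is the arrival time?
Starting time: 5:06
Adding 2 minutes to 6 minutes: 6 + 2 = 8 minutes
Adding 5 hours: 5 + 5 = 10
Final time: 10:08

Final answer: 10:08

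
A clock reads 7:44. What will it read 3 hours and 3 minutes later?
Starting time: 7:44
Adding 3 minutes to 44 minutes: 44 + 3 = 47 minutes
Adding 3 hours: 7 + 3 = 10
Final time: 10:47

Final answer: 10:47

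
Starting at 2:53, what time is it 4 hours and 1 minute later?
Starting time: 2:53
Adding 1 minute to 53 minutes: 53 + 1 = 54 minutes
Adding 4 hours: 2 + 4 = 6
Final time: 6:54

Final answer: 6:54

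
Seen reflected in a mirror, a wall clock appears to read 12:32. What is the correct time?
Reflection across the vertical (12-6) axis maps a hand at angle A degrees to (360 - A) degrees, which sends a reading of T minutes past 12:00 to (720 - T) minutes past 12:00.
Mirror reads 12:32 = 32 minutes past 12:00.
Actual time: (720 - 32) mod 720 = 688 minutes = 11:28.

Final answer: 11:28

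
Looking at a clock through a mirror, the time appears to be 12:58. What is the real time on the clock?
Reflection across the vertical (12-6) axis maps a hand at angle A degrees to (360 - A) degrees, which sends a reading of T minutes past 12:00 to (720 - T) minutes past 12:00.
Mirror reads 12:58 = 58 minutes past 12:00.
Actual time: (720 - 58) mod 720 = 662 minutes = 11:02.

Final answer: 11:02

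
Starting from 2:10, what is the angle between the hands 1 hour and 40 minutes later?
First find the time 1 hour and 40 minutes after 2:10.
Total minutes: 2 x 60 + 10 + 1 x 60 + 40 = 230.
230 mod 720 = 230 minutes = 3:50.
Now compute the angle at 3:50:
Hour hand: 3 x 30 + 50 x 0.5 = 115 degrees
Minute hand: 50 x 6 = 300 degrees
Difference: |115 - 300| = 185 degrees
Smaller angle: 360 - 185 = 175 degrees

Final answer: 175 degrees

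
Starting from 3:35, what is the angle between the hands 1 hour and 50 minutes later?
First find the time 1 hour and 50 minutes after 3:35.
Total minutes: 3 x 60 + 35 + 1 x 60 + 50 = 325.
325 mod 720 = 325 minutes = 5:25.
Now compute the angle at 5:25:
Hour hand: 5 x 30 + 25 x 0.5 = 162.5 degrees
Minute hand: 25 x 6 = 150 degrees
Difference: |162.5 - 150| = 12.5 degrees
The angle is 12.5 degrees

Final answer: 12.5 degrees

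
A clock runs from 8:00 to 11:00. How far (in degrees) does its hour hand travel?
The hour hand moves 0.5 degrees per minute.
Time elapsed: 11:00 - 8:00 = 180 minutes
Angular displacement: 180 x 0.5 = 90 degrees

Final answer: 90 degrees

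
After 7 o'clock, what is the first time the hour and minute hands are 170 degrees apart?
At t minutes past 7:00, the hour hand is at 30 x 7 + 0.5t degrees and the minute hand is at 6t degrees.
The smaller angle between them is 170 degrees when |30H - 5.5t| = 170 or |30H - 5.5t| = 190.
With H = 7, solve 30 x 7 - 5.5t = +/- target for each target:
  t = (30 x 7 - 170) / 5.5 = 7.27
  t = (30 x 7 + 170) / 5.5 = 69.09 (outside (0, 60))
  t = (30 x 7 - 190) / 5.5 = 3.64
  t = (30 x 7 + 190) / 5.5 = 72.73 (outside (0, 60))
Valid solutions in (0, 60): {3.64, 7.27} minutes.
The first occurrence is t = 3.64 minutes.
The hands form a 170-degree angle at 3.64 minutes past 7:00.

Final answer: 3.64 minutes past 7:00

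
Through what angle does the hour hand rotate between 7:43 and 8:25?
The hour hand moves 0.5 degrees per minute.
Time elapsed: 8:25 - 7:43 = 42 minutes
Angular displacement: 42 x 0.5 = 21 degrees

Final answer: 21 degrees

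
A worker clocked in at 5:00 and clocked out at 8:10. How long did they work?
From 5:00 to 8:10:
(8 x 60 + 10) - (5 x 60 + 0) = 490 - 300 = 190 minutes
= 3 hours and 10 minutes

Final answer: 3 hours and 10 minutes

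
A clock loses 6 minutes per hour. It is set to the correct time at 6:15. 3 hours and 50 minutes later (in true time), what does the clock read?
For every 60 true minutes, the faulty clock advances 60 - 6 = 54 minutes.
True elapsed: 3 hours and 50 minutes = 230 minutes.
Faulty clock advances: 230 x 54/60 = 207 minutes (drift: 23 minutes behind).
Shown time: 6:15 + 207 minutes = 9:42.

Final answer: 9:42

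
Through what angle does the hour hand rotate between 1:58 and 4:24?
The hour hand moves 0.5 degrees per minute.
Time elapsed: 4:24 - 1:58 = 146 minutes
Angular displacement: 146 x 0.5 = 73 degrees

Final answer: 73 degrees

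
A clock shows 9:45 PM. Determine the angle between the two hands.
Hour hand position: 9 x 30 + 45 x 0.5 = 292.5 degrees
Minute hand position: 45 x 6 = 270 degrees
Difference: |292.5 - 270| = 22.5 degrees
The angle between the hands is 22.5 degrees

Final answer: 22.5 degrees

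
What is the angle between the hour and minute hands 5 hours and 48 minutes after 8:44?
First find the time 5 hours and 48 minutes after 8:44.
Total minutes: 8 x 60 + 44 + 5 x 60 + 48 = 872.
872 mod 720 = 152 minutes = 2:32.
Now compute the angle at 2:32:
Hour hand: 2 x 30 + 32 x 0.5 = 76 degrees
Minute hand: 32 x 6 = 192 degrees
Difference: |76 - 192| = 116 degrees
The angle is 116 degrees

Final answer: 116 degrees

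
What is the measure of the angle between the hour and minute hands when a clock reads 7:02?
Hour hand position: 7 x 30 + 2 x 0.5 = 211 degrees
Minute hand position: 2 x 6 = 12 degrees
Difference: |211 - 12| = 199 degrees
Since 199 > 180, the smaller angle is 360 - 199 = 161 degrees

Final answer: 161 degrees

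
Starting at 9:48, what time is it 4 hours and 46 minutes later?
Starting time: 9:48
Adding 46 minutes to 48 minutes: 48 + 46 = 94 minutes = 1 hour and 34 minutes
Adding 4 hours: 9 + 4 + 1 (carry) = 14 - 12 = 2
Final time: 2:34

Final answer: 2:34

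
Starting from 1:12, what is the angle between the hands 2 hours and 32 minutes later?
First find the time 2 hours and 32 minutes after 1:12.
Total minutes: 1 x 60 + 12 + 2 x 60 + 32 = 224.
224 mod 720 = 224 minutes = 3:44.
Now compute the angle at 3:44:
Hour hand: 3 x 30 + 44 x 0.5 = 112 degrees
Minute hand: 44 x 6 = 264 degrees
Difference: |112 - 264| = 152 degrees
The angle is 152 degrees

Final answer: 152 degrees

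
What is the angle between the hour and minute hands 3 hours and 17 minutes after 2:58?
First find the time 3 hours and 17 minutes after 2:58.
Total minutes: 2 x 60 + 58 + 3 x 60 + 17 = 375.
375 mod 720 = 375 minutes = 6:15.
Now compute the angle at 6:15:
Hour hand: 6 x 30 + 15 x 0.5 = 187.5 degrees
Minute hand: 15 x 6 = 90 degrees
Difference: |187.5 - 90| = 97.5 degrees
The angle is 97.5 degrees

Final answer: 97.5 degrees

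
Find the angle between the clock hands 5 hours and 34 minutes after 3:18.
First find the time 5 hours and 34 minutes after 3:18.
Total minutes: 3 x 60 + 18 + 5 x 60 + 34 = 532.
532 mod 720 = 532 minutes = 8:52.
Now compute the angle at 8:52:
Hour hand: 8 x 30 + 52 x 0.5 = 266 degrees
Minute hand: 52 x 6 = 312 degrees
Difference: |266 - 312| = 46 degrees
The angle is 46 degrees

Final answer: 46 degrees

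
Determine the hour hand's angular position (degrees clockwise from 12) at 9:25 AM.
The hour hand moves 30 degrees per hour and 0.5 degrees per minute.
At 9:25: (9) x 30 + 25 x 0.5 = 270 + 12.5 = 282.5 degrees

Final answer: 282.5 degrees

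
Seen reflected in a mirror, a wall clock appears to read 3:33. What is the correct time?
Reflection across the vertical (12-6) axis maps a hand at angle A degrees to (360 - A) degrees, which sends a reading of T minutes past 12:00 to (720 - T) minutes past 12:00.
Mirror reads 3:33 = 213 minutes past 12:00.
Actual time: (720 - 213) mod 720 = 507 minutes = 8:27.

Final answer: 8:27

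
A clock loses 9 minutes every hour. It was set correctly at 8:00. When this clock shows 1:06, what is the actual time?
For every 60 true minutes, the faulty clock advances 51 minutes, so 1 faulty-clock minute corresponds to 60/51 true minutes.
From 8:00 to 1:06 on the faulty dial is 306 minutes.
True elapsed: 306 x 60/51 = 360 minutes = 6 hours.
True time: 8:00 + 6 hours = 2:00.

Final answer: 2:00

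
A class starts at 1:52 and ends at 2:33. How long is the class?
From 1:52 to 2:33:
(2 x 60 + 33) - (1 x 60 + 52) = 153 - 112 = 41 minutes
= 41 minutes

Final answer: 41 minutes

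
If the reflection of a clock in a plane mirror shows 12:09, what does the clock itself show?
Reflection across the vertical (12-6) axis maps a hand at angle A degrees to (360 - A) degrees, which sends a reading of T minutes past 12:00 to (720 - T) minutes past 12:00.
Mirror reads 12:09 = 9 minutes past 12:00.
Actual time: (720 - 9) mod 720 = 711 minutes = 11:51.

Final answer: 11:51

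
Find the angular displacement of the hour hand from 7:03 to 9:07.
The hour hand moves 0.5 degrees per minute.
Time elapsed: 9:07 - 7:03 = 124 minutes
Angular displacement: 124 x 0.5 = 62 degrees

Final answer: 62 degrees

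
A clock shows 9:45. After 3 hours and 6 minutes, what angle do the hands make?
First find the time 3 hours and 6 minutes after 9:45.
Total minutes: 9 x 60 + 45 + 3 x 60 + 6 = 771.
771 mod 720 = 51 minutes = 12:51.
Now compute the angle at 12:51:
Hour hand: 0 x 30 + 51 x 0.5 = 25.5 degrees
Minute hand: 51 x 6 = 306 degrees
Difference: |25.5 - 306| = 280.5 degrees
Smaller angle: 360 - 280.5 = 79.5 degrees

Final answer: 79.5 degrees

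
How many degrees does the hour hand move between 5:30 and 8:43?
The hour hand moves 0.5 degrees per minute.
Time elapsed: 8:43 - 5:30 = 193 minutes
Angular displacement: 193 x 0.5 = 96.5 degrees

Final answer: 96.5 degrees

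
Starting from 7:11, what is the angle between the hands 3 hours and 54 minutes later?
First find the time 3 hours and 54 minutes after 7:11.
Total minutes: 7 x 60 + 11 + 3 x 60 + 54 = 665.
665 mod 720 = 665 minutes = 11:05.
Now compute the angle at 11:05:
Hour hand: 11 x 30 + 5 x 0.5 = 332.5 degrees
Minute hand: 5 x 6 = 30 degrees
Difference: |332.5 - 30| = 302.5 degrees
Smaller angle: 360 - 302.5 = 57.5 degrees

Final answer: 57.5 degrees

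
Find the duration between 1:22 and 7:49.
From 1:22 to 7:49:
(7 x 60 + 49) - (1 x 60 + 22) = 469 - 82 = 387 minutes
= 6 hours and 27 minutes

Final answer: 6 hours and 27 minutes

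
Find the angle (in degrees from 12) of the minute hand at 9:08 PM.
The minute hand moves 6 degrees per minute.
At 9:08: 8 x 6 = 48 degrees

Final answer: 48 degrees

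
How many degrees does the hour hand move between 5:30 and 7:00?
The hour hand moves 0.5 degrees per minute.
Time elapsed: 7:00 - 5:30 = 90 minutes
Angular displacement: 90 x 0.5 = 45 degrees

Final answer: 45 degrees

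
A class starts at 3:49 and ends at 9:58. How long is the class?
From 3:49 to 9:58:
(9 x 60 + 58) - (3 x 60 + 49) = 598 - 229 = 369 minutes
= 6 hours and 9 minutes

Final answer: 6 hours and 9 minutes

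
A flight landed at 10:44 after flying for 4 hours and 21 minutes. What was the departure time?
Starting time: 10:44 = 644 total minutes past 12:00
Subtracting: 4 hours and 21 minutes = 261 minutes
644 - 261 = 383 minutes
= 6 hours and 23 minutes past 12:00 = 6:23

Final answer: 6:23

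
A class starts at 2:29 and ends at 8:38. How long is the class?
From 2:29 to 8:38:
(8 x 60 + 38) - (2 x 60 + 29) = 518 - 149 = 369 minutes
= 6 hours and 9 minutes

Final answer: 6 hours and 9 minutes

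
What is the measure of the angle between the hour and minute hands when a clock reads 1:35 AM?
Hour hand position: 1 x 30 + 35 x 0.5 = 47.5 degrees
Minute hand position: 35 x 6 = 210 degrees
Difference: |47.5 - 210| = 162.5 degrees
The angle between the hands is 162.5 degrees

Final answer: 162.5 degrees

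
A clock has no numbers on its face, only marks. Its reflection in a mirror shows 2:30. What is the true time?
Reflection across the vertical (12-6) axis maps a hand at angle A degrees to (360 - A) degrees, which sends a reading of T minutes past 12:00 to (720 - T) minutes past 12:00.
Mirror reads 2:30 = 150 minutes past 12:00.
Actual time: (720 - 150) mod 720 = 570 minutes = 9:30.

Final answer: 9:30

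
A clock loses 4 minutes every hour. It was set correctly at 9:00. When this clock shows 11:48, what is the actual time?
For every 60 true minutes, the faulty clock advances 56 minutes, so 1 faulty-clock minute corresponds to 60/56 true minutes.
From 9:00 to 11:48 on the faulty dial is 168 minutes.
True elapsed: 168 x 60/56 = 180 minutes = 3 hours.
True time: 9:00 + 3 hours = 12:00.

Final answer: 12:00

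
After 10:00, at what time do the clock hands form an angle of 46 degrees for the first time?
At t minutes past 10:00, the hour hand is at 30 x 10 + 0.5t degrees and the minute hand is at 6t degrees.
The smaller angle between them is 46 degrees when |30H - 5.5t| = 46 or |30H - 5.5t| = 314.
With H = 10, solve 30 x 10 - 5.5t = +/- target for each target:
  t = (30 x 10 - 46) / 5.5 = 46.18
  t = (30 x 10 + 46) / 5.5 = 62.91 (outside (0, 60))
  t = (30 x 10 - 314) / 5.5 = -2.55 (outside (0, 60))
  t = (30 x 10 + 314) / 5.5 = 111.64 (outside (0, 60))
Valid solutions in (0, 60): {46.18} minutes.
The first occurrence is t = 46.18 minutes.
The hands form a 46-degree angle at 46.18 minutes past 10:00.

Final answer: 46.18 minutes past 10:00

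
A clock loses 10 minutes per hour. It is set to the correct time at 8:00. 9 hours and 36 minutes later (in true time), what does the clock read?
For every 60 true minutes, the faulty clock advances 60 - 10 = 50 minutes.
True elapsed: 9 hours and 36 minutes = 576 minutes.
Faulty clock advances: 576 x 50/60 = 480 minutes (drift: 96 minutes behind).
Shown time: 8:00 + 480 minutes = 4:00.

Final answer: 4:00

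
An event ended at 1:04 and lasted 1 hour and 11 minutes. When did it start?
Starting time: 1:04 = 64 total minutes past 12:00
Subtracting: 1 hour and 11 minutes = 71 minutes
64 - 71 = -7 (negative, add 12 hours = 720) = 713 minutes
= 11 hours and 53 minutes past 12:00 = 11:53

Final answer: 11:53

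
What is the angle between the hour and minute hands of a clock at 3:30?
Hour hand position: 3 x 30 + 30 x 0.5 = 105 degrees
Minute hand position: 30 x 6 = 180 degrees
Difference: |105 - 180| = 75 degrees
The angle between the hands is 75 degrees

Final answer: 75 degrees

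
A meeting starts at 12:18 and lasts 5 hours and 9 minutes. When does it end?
Starting time: 12:18
Adding 9 minutes to 18 minutes: 18 + 9 = 27 minutes
Adding 5 hours: 12 + 5 = 17 - 12 = 5
Final time: 5:27

Final answer: 5:27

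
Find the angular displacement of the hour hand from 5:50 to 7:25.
The hour hand moves 0.5 degrees per minute.
Time elapsed: 7:25 - 5:50 = 95 minutes
Angular displacement: 95 x 0.5 = 47.5 degrees

Final answer: 47.5 degrees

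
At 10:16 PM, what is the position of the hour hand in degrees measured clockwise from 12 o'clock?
The hour hand moves 30 degrees per hour and 0.5 degrees per minute.
At 10:16: (10) x 30 + 16 x 0.5 = 300 + 8 = 308 degrees

Final answer: 308 degrees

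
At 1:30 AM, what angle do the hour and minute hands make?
Hour hand position: 1 x 30 + 30 x 0.5 = 45 degrees
Minute hand position: 30 x 6 = 180 degrees
Difference: |45 - 180| = 135 degrees
The angle between the hands is 135 degrees

Final answer: 135 degrees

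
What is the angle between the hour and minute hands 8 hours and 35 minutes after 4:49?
First find the time 8 hours and 35 minutes after 4:49.
Total minutes: 4 x 60 + 49 + 8 x 60 + 35 = 804.
804 mod 720 = 84 minutes = 1:24.
Now compute the angle at 1:24:
Hour hand: 1 x 30 + 24 x 0.5 = 42 degrees
Minute hand: 24 x 6 = 144 degrees
Difference: |42 - 144| = 102 degrees
The angle is 102 degrees

Final answer: 102 degrees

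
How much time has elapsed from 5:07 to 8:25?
From 5:07 to 8:25:
(8 x 60 + 25) - (5 x 60 + 7) = 505 - 307 = 198 minutes
= 3 hours and 18 minutes

Final answer: 3 hours and 18 minutes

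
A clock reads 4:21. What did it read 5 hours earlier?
Starting time: 4:21 = 261 total minutes past 12:00
Subtracting: 5 hours = 300 minutes
261 - 300 = -39 (negative, add 12 hours = 720) = 681 minutes
= 11 hours and 21 minutes past 12:00 = 11:21

Final answer: 11:21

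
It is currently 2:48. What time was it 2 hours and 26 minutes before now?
Starting time: 2:48 = 168 total minutes past 12:00
Subtracting: 2 hours and 26 minutes = 146 minutes
168 - 146 = 22 minutes
= 22 minutes past 12:00 = 12:22

Final answer: 12:22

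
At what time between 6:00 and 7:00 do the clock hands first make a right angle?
At t minutes past 6:00, the hour hand is at 30 x 6 + 0.5t degrees and the minute hand is at 6t degrees.
The smaller angle between them is 90 degrees when |30H - 5.5t| = 90 or |30H - 5.5t| = 270.
With H = 6, solve 30 x 6 - 5.5t = +/- target for each target:
  t = (30 x 6 - 90) / 5.5 = 16.36
  t = (30 x 6 + 90) / 5.5 = 49.09
  t = (30 x 6 - 270) / 5.5 = -16.36 (outside (0, 60))
  t = (30 x 6 + 270) / 5.5 = 81.82 (outside (0, 60))
Valid solutions in (0, 60): {16.36, 49.09} minutes.
First occurrence: t = 16.36 minutes.
The hands are at right angles at 16.36 minutes past 6:00.

Final answer: 16.36 minutes past 6:00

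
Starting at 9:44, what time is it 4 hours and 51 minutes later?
Starting time: 9:44
Adding 51 minutes to 44 minutes: 44 + 51 = 95 minutes = 1 hour and 35 minutes
Adding 4 hours: 9 + 4 + 1 (carry) = 14 - 12 = 2
Final time: 2:35

Final answer: 2:35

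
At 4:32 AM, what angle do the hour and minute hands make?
Hour hand position: 4 x 30 + 32 x 0.5 = 136 degrees
Minute hand position: 32 x 6 = 192 degrees
Difference: |136 - 192| = 56 degrees
The angle between the hands is 56 degrees

Final answer: 56 degrees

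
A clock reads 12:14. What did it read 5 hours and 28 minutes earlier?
Starting time: 12:14 = 14 total minutes past 12:00
Subtracting: 5 hours and 28 minutes = 328 minutes
14 - 328 = -314 (negative, add 12 hours = 720) = 406 minutes
= 6 hours and 46 minutes past 12:00 = 6:46

Final answer: 6:46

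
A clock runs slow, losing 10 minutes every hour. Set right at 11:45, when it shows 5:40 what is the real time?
For every 60 true minutes, the faulty clock advances 50 minutes, so 1 faulty-clock minute corresponds to 60/50 true minutes.
From 11:45 to 5:40 on the faulty dial is 355 minutes.
True elapsed: 355 x 60/50 = 426 minutes = 7 hours and 6 minutes.
True time: 11:45 + 7 hours and 6 minutes = 6:51.

Final answer: 6:51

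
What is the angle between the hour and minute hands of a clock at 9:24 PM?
Hour hand position: 9 x 30 + 24 x 0.5 = 282 degrees
Minute hand position: 24 x 6 = 144 degrees
Difference: |282 - 144| = 138 degrees
The angle between the hands is 138 degrees

Final answer: 138 degrees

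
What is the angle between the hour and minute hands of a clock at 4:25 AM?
Hour hand position: 4 x 30 + 25 x 0.5 = 132.5 degrees
Minute hand position: 25 x 6 = 150 degrees
Difference: |132.5 - 150| = 17.5 degrees
The angle between the hands is 17.5 degrees

Final answer: 17.5 degrees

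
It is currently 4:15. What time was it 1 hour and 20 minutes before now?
Starting time: 4:15 = 255 total minutes past 12:00
Subtracting: 1 hour and 20 minutes = 80 minutes
255 - 80 = 175 minutes
= 2 hours and 55 minutes past 12:00 = 2:55

Final answer: 2:55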